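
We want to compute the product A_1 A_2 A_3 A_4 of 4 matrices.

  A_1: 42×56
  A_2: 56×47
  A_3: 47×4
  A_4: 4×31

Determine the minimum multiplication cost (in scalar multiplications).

25144

Adjacent pairs: A_1A_2 = 42·56·47 = 110544; A_2A_3 = 56·47·4 = 10528; A_3A_4 = 47·4·31 = 5828.
Length 3: A_1..A_3: k=1: 0+10528+42·56·4=19936; k=2: 110544+0+42·47·4=118440 → min 19936 | A_2..A_4: k=2: 0+5828+56·47·31=87420; k=3: 10528+0+56·4·31=17472 → min 17472.
Length 4: A_1..A_4: k=1: 0+17472+42·56·31=90384; k=2: 110544+5828+42·47·31=177566; k=3: 19936+0+42·4·31=25144 → min 25144.
Optimal order: ((A_1 (A_2 A_3)) A_4) with cost 25144.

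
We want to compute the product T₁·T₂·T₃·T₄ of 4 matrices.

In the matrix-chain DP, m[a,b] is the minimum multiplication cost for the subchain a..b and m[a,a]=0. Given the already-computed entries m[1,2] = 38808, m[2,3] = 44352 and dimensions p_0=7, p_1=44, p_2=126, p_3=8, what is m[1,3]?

45864

m[1,3] = min over k∈[1,2] of m[1,k]+m[k+1,3]+p_{0}·p_k·p_{3}.
k=1: 0 + 44352 + 7·44·8 = 46816; k=2: 38808 + 0 + 7·126·8 = 45864.
Minimum: 45864 at k=2.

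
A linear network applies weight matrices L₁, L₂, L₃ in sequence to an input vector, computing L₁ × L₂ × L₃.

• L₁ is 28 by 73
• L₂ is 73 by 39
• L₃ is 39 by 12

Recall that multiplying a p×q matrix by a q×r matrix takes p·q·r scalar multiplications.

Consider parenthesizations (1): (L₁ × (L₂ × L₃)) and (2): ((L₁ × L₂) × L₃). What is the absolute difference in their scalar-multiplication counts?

34128

Order (1) = (L₁ × (L₂ × L₃)): (L₂ × L₃): 73×39 by 39×12 → 73×12, cost 73·39·12 = 34164; (L₁ × (L₂ × L₃)): 28×73 by 73×12 → 28×12, cost 28·73·12 = 24528; cumulative 58692. Total 58692.
Order (2) = ((L₁ × L₂) × L₃): (L₁ × L₂): 28×73 by 73×39 → 28×39, cost 28·73·39 = 79716; ((L₁ × L₂) × L₃): 28×39 by 39×12 → 28×12, cost 28·39·12 = 13104; cumulative 92820. Total 92820.
Difference: |58692 − 92820| = 34128.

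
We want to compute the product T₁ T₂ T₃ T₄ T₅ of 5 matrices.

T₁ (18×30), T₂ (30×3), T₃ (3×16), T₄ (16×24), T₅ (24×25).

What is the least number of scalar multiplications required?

Adjacent pairs: T₁T₂ = 18·30·3 = 1620; T₂T₃ = 30·3·16 = 1440; T₃T₄ = 3·16·24 = 1152; T₄T₅ = 16·24·25 = 9600.
Length 3: T₁..T₃: k=1: 0+1440+18·30·16=10080; k=2: 1620+0+18·3·16=2484 → min 2484 | T₂..T₄: k=2: 0+1152+30·3·24=3312; k=3: 1440+0+30·16·24=12960 → min 3312 | T₃..T₅: k=3: 0+9600+3·16·25=10800; k=4: 1152+0+3·24·25=2952 → min 2952.
Length 4: T₁..T₄: k=1: 0+3312+18·30·24=16272; k=2: 1620+1152+18·3·24=4068; k=3: 2484+0+18·16·24=9396 → min 4068 | T₂..T₅: k=2: 0+2952+30·3·25=5202; k=3: 1440+9600+30·16·25=23040; k=4: 3312+0+30·24·25=21312 → min 5202.
Length 5: T₁..T₅: k=1: 0+5202+18·30·25=18702; k=2: 1620+2952+18·3·25=5922; k=3: 2484+9600+18·16·25=19284; k=4: 4068+0+18·24·25=14868 → min 5922.
Optimal order: ((T₁ T₂) ((T₃ T₄) T₅)) with cost 5922.

5922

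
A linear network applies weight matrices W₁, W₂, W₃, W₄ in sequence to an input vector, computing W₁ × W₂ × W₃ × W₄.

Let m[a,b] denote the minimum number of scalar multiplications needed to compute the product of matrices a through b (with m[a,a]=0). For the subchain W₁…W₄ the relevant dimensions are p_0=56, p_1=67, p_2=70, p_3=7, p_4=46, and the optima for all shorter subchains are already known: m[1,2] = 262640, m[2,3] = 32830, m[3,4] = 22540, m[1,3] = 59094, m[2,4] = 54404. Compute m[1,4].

77126

m[1,4] = min over k∈[1,3] of m[1,k]+m[k+1,4]+p_{0}·p_k·p_{4}.
k=1: 0 + 54404 + 56·67·46 = 226996; k=2: 262640 + 22540 + 56·70·46 = 465500; k=3: 59094 + 0 + 56·7·46 = 77126.
Minimum: 77126 at k=3.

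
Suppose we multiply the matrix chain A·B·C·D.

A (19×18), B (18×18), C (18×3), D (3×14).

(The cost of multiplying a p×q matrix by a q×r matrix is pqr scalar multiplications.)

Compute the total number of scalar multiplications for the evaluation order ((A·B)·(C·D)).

(A·B): 19×18 by 18×18 → 19×18, cost 19·18·18 = 6156
(C·D): 18×3 by 3×14 → 18×14, cost 18·3·14 = 756
((A·B)·(C·D)): 19×18 by 18×14 → 19×14, cost 19·18·14 = 4788; cumulative 11700
Total: 11700 scalar multiplications.

11700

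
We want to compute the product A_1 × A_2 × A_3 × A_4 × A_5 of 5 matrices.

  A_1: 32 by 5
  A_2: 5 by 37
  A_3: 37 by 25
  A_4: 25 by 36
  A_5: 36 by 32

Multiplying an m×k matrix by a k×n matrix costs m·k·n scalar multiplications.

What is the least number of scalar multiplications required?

20005

Adjacent pairs: A_1A_2 = 32·5·37 = 5920; A_2A_3 = 5·37·25 = 4625; A_3A_4 = 37·25·36 = 33300; A_4A_5 = 25·36·32 = 28800.
Length 3: A_1..A_3: k=1: 0+4625+32·5·25=8625; k=2: 5920+0+32·37·25=35520 → min 8625 | A_2..A_4: k=2: 0+33300+5·37·36=39960; k=3: 4625+0+5·25·36=9125 → min 9125 | A_3..A_5: k=3: 0+28800+37·25·32=58400; k=4: 33300+0+37·36·32=75924 → min 58400.
Length 4: A_1..A_4: k=1: 0+9125+32·5·36=14885; k=2: 5920+33300+32·37·36=81844; k=3: 8625+0+32·25·36=37425 → min 14885 | A_2..A_5: k=2: 0+58400+5·37·32=64320; k=3: 4625+28800+5·25·32=37425; k=4: 9125+0+5·36·32=14885 → min 14885.
Length 5: A_1..A_5: k=1: 0+14885+32·5·32=20005; k=2: 5920+58400+32·37·32=102208; k=3: 8625+28800+32·25·32=63025; k=4: 14885+0+32·36·32=51749 → min 20005.
Optimal order: (A_1 × (((A_2 × A_3) × A_4) × A_5)) with cost 20005.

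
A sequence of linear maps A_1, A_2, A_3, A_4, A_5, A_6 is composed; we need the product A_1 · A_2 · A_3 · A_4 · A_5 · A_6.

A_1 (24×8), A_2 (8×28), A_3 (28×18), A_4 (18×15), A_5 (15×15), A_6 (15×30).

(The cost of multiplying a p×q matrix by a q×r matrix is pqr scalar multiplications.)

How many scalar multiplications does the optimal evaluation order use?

17352

Adjacent pairs: A_1A_2 = 24·8·28 = 5376; A_2A_3 = 8·28·18 = 4032; A_3A_4 = 28·18·15 = 7560; A_4A_5 = 18·15·15 = 4050; A_5A_6 = 15·15·30 = 6750.
Length 3: A_1..A_3: k=1: 0+4032+24·8·18=7488; k=2: 5376+0+24·28·18=17472 → min 7488 | A_2..A_4: k=2: 0+7560+8·28·15=10920; k=3: 4032+0+8·18·15=6192 → min 6192 | A_3..A_5: k=3: 0+4050+28·18·15=11610; k=4: 7560+0+28·15·15=13860 → min 11610 | A_4..A_6: k=4: 0+6750+18·15·30=14850; k=5: 4050+0+18·15·30=12150 → min 12150.
Length 4: A_1..A_4: k=1: 0+6192+24·8·15=9072; k=2: 5376+7560+24·28·15=23016; k=3: 7488+0+24·18·15=13968 → min 9072 | A_2..A_5: k=2: 0+11610+8·28·15=14970; k=3: 4032+4050+8·18·15=10242; k=4: 6192+0+8·15·15=7992 → min 7992 | A_3..A_6: k=3: 0+12150+28·18·30=27270; k=4: 7560+6750+28·15·30=26910; k=5: 11610+0+28·15·30=24210 → min 24210.
Length 5: A_1..A_5: k=1: 0+7992+24·8·15=10872; k=2: 5376+11610+24·28·15=27066; k=3: 7488+4050+24·18·15=18018; k=4: 9072+0+24·15·15=14472 → min 10872 | A_2..A_6: k=2: 0+24210+8·28·30=30930; k=3: 4032+12150+8·18·30=20502; k=4: 6192+6750+8·15·30=16542; k=5: 7992+0+8·15·30=11592 → min 11592.
Length 6: A_1..A_6: k=1: 0+11592+24·8·30=17352; k=2: 5376+24210+24·28·30=49746; k=3: 7488+12150+24·18·30=32598; k=4: 9072+6750+24·15·30=26622; k=5: 10872+0+24·15·30=21672 → min 17352.
Optimal order: (A_1 · ((((A_2 · A_3) · A_4) · A_5) · A_6)) with cost 17352.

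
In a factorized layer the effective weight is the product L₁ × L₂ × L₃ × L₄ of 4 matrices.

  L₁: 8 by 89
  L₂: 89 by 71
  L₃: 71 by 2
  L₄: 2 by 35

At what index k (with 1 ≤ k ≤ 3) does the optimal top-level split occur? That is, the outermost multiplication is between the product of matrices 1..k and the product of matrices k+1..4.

3

Adjacent pairs: L₁L₂ = 8·89·71 = 50552; L₂L₃ = 89·71·2 = 12638; L₃L₄ = 71·2·35 = 4970.
Length 3: L₁..L₃: k=1: 0+12638+8·89·2=14062; k=2: 50552+0+8·71·2=51688 → min 14062 | L₂..L₄: k=2: 0+4970+89·71·35=226135; k=3: 12638+0+89·2·35=18868 → min 18868.
Top-level splits: k=1: (L₁..L₁)·(L₂..L₄) → 0+18868+8·89·35 = 43788; k=2: (L₁..L₂)·(L₃..L₄) → 50552+4970+8·71·35 = 75402; k=3: (L₁..L₃)·(L₄..L₄) → 14062+0+8·2·35 = 14622.
Best split is after L₃, i.e. k = 3.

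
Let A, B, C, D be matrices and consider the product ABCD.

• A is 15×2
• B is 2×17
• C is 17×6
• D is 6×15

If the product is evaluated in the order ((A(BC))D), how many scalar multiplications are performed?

1734

(BC): 2×17 by 17×6 → 2×6, cost 2·17·6 = 204
(A(BC)): 15×2 by 2×6 → 15×6, cost 15·2·6 = 180; cumulative 384
((A(BC))D): 15×6 by 6×15 → 15×15, cost 15·6·15 = 1350; cumulative 1734
Total: 1734 scalar multiplications.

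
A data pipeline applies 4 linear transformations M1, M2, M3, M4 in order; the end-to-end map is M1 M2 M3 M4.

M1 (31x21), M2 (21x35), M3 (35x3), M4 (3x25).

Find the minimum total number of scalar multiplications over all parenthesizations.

6483

Adjacent pairs: M1M2 = 31·21·35 = 22785; M2M3 = 21·35·3 = 2205; M3M4 = 35·3·25 = 2625.
Length 3: M1..M3: k=1: 0+2205+31·21·3=4158; k=2: 22785+0+31·35·3=26040 → min 4158 | M2..M4: k=2: 0+2625+21·35·25=21000; k=3: 2205+0+21·3·25=3780 → min 3780.
Length 4: M1..M4: k=1: 0+3780+31·21·25=20055; k=2: 22785+2625+31·35·25=52535; k=3: 4158+0+31·3·25=6483 → min 6483.
Optimal order: ((M1 (M2 M3)) M4) with cost 6483.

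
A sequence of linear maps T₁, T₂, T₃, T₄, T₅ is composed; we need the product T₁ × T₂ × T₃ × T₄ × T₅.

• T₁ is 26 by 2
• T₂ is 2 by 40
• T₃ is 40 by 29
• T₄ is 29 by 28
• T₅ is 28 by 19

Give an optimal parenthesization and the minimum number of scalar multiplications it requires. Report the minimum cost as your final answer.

5996

Adjacent pairs: T₁T₂ = 26·2·40 = 2080; T₂T₃ = 2·40·29 = 2320; T₃T₄ = 40·29·28 = 32480; T₄T₅ = 29·28·19 = 15428.
Length 3: T₁..T₃: k=1: 0+2320+26·2·29=3828; k=2: 2080+0+26·40·29=32240 → min 3828 | T₂..T₄: k=2: 0+32480+2·40·28=34720; k=3: 2320+0+2·29·28=3944 → min 3944 | T₃..T₅: k=3: 0+15428+40·29·19=37468; k=4: 32480+0+40·28·19=53760 → min 37468.
Length 4: T₁..T₄: k=1: 0+3944+26·2·28=5400; k=2: 2080+32480+26·40·28=63680; k=3: 3828+0+26·29·28=24940 → min 5400 | T₂..T₅: k=2: 0+37468+2·40·19=38988; k=3: 2320+15428+2·29·19=18850; k=4: 3944+0+2·28·19=5008 → min 5008.
Length 5: T₁..T₅: k=1: 0+5008+26·2·19=5996; k=2: 2080+37468+26·40·19=59308; k=3: 3828+15428+26·29·19=33582; k=4: 5400+0+26·28·19=19232 → min 5996.
Optimal parenthesization: (T₁ × (((T₂ × T₃) × T₄) × T₅)) with cost 5996.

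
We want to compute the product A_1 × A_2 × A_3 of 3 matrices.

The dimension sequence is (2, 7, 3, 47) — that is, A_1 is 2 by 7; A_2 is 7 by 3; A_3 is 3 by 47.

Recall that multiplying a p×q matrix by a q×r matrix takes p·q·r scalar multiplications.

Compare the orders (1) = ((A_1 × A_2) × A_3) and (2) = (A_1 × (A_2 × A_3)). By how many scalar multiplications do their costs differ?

Order (1) = ((A_1 × A_2) × A_3): (A_1 × A_2): 2×7 by 7×3 → 2×3, cost 2·7·3 = 42; ((A_1 × A_2) × A_3): 2×3 by 3×47 → 2×47, cost 2·3·47 = 282; cumulative 324. Total 324.
Order (2) = (A_1 × (A_2 × A_3)): (A_2 × A_3): 7×3 by 3×47 → 7×47, cost 7·3·47 = 987; (A_1 × (A_2 × A_3)): 2×7 by 7×47 → 2×47, cost 2·7·47 = 658; cumulative 1645. Total 1645.
Difference: |324 − 1645| = 1321.

1321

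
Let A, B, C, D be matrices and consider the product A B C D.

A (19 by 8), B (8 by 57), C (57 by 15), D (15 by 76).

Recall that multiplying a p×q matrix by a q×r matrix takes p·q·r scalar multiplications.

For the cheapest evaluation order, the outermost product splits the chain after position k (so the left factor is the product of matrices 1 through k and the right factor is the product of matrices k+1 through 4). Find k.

Adjacent pairs: AB = 19·8·57 = 8664; BC = 8·57·15 = 6840; CD = 57·15·76 = 64980.
Length 3: A..C: k=1: 0+6840+19·8·15=9120; k=2: 8664+0+19·57·15=24909 → min 9120 | B..D: k=2: 0+64980+8·57·76=99636; k=3: 6840+0+8·15·76=15960 → min 15960.
Top-level splits: k=1: (A..A)·(B..D) → 0+15960+19·8·76 = 27512; k=2: (A..B)·(C..D) → 8664+64980+19·57·76 = 155952; k=3: (A..C)·(D..D) → 9120+0+19·15·76 = 30780.
Best split is after A, i.e. k = 1.

1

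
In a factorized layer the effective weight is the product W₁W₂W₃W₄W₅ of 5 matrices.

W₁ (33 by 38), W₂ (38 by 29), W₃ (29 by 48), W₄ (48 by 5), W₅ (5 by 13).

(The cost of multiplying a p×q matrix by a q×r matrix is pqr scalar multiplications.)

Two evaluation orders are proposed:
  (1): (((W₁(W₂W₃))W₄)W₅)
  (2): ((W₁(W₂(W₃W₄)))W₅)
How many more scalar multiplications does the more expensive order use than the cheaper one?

Order (1) = (((W₁(W₂W₃))W₄)W₅): (W₂W₃): 38×29 by 29×48 → 38×48, cost 38·29·48 = 52896; (W₁(W₂W₃)): 33×38 by 38×48 → 33×48, cost 33·38·48 = 60192; cumulative 113088; ((W₁(W₂W₃))W₄): 33×48 by 48×5 → 33×5, cost 33·48·5 = 7920; cumulative 121008; (((W₁(W₂W₃))W₄)W₅): 33×5 by 5×13 → 33×13, cost 33·5·13 = 2145; cumulative 123153. Total 123153.
Order (2) = ((W₁(W₂(W₃W₄)))W₅): (W₃W₄): 29×48 by 48×5 → 29×5, cost 29·48·5 = 6960; (W₂(W₃W₄)): 38×29 by 29×5 → 38×5, cost 38·29·5 = 5510; cumulative 12470; (W₁(W₂(W₃W₄))): 33×38 by 38×5 → 33×5, cost 33·38·5 = 6270; cumulative 18740; ((W₁(W₂(W₃W₄)))W₅): 33×5 by 5×13 → 33×13, cost 33·5·13 = 2145; cumulative 20885. Total 20885.
Difference: |123153 − 20885| = 102268.

102268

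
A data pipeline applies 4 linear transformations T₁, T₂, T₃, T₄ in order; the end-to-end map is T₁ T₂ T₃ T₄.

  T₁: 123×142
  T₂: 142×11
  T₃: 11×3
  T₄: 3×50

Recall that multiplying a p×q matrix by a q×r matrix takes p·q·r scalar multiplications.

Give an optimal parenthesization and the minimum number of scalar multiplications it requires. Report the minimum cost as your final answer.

Adjacent pairs: T₁T₂ = 123·142·11 = 192126; T₂T₃ = 142·11·3 = 4686; T₃T₄ = 11·3·50 = 1650.
Length 3: T₁..T₃: k=1: 0+4686+123·142·3=57084; k=2: 192126+0+123·11·3=196185 → min 57084 | T₂..T₄: k=2: 0+1650+142·11·50=79750; k=3: 4686+0+142·3·50=25986 → min 25986.
Length 4: T₁..T₄: k=1: 0+25986+123·142·50=899286; k=2: 192126+1650+123·11·50=261426; k=3: 57084+0+123·3·50=75534 → min 75534.
Optimal parenthesization: ((T₁ (T₂ T₃)) T₄) with cost 75534.

75534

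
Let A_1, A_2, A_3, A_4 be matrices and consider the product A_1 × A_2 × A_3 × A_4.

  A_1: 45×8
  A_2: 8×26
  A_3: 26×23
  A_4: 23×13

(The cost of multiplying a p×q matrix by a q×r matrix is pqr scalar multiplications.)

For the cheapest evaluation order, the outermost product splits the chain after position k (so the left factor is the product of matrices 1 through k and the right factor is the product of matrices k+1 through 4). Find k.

1

Adjacent pairs: A_1A_2 = 45·8·26 = 9360; A_2A_3 = 8·26·23 = 4784; A_3A_4 = 26·23·13 = 7774.
Length 3: A_1..A_3: k=1: 0+4784+45·8·23=13064; k=2: 9360+0+45·26·23=36270 → min 13064 | A_2..A_4: k=2: 0+7774+8·26·13=10478; k=3: 4784+0+8·23·13=7176 → min 7176.
Top-level splits: k=1: (A_1..A_1)·(A_2..A_4) → 0+7176+45·8·13 = 11856; k=2: (A_1..A_2)·(A_3..A_4) → 9360+7774+45·26·13 = 32344; k=3: (A_1..A_3)·(A_4..A_4) → 13064+0+45·23·13 = 26519.
Best split is after A_1, i.e. k = 1.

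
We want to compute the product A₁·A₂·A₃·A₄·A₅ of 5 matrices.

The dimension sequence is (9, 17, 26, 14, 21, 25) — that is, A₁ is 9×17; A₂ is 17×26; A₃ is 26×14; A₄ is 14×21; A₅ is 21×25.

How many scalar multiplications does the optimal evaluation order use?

Adjacent pairs: A₁A₂ = 9·17·26 = 3978; A₂A₃ = 17·26·14 = 6188; A₃A₄ = 26·14·21 = 7644; A₄A₅ = 14·21·25 = 7350.
Length 3: A₁..A₃: k=1: 0+6188+9·17·14=8330; k=2: 3978+0+9·26·14=7254 → min 7254 | A₂..A₄: k=2: 0+7644+17·26·21=16926; k=3: 6188+0+17·14·21=11186 → min 11186 | A₃..A₅: k=3: 0+7350+26·14·25=16450; k=4: 7644+0+26·21·25=21294 → min 16450.
Length 4: A₁..A₄: k=1: 0+11186+9·17·21=14399; k=2: 3978+7644+9·26·21=16536; k=3: 7254+0+9·14·21=9900 → min 9900 | A₂..A₅: k=2: 0+16450+17·26·25=27500; k=3: 6188+7350+17·14·25=19488; k=4: 11186+0+17·21·25=20111 → min 19488.
Length 5: A₁..A₅: k=1: 0+19488+9·17·25=23313; k=2: 3978+16450+9·26·25=26278; k=3: 7254+7350+9·14·25=17754; k=4: 9900+0+9·21·25=14625 → min 14625.
Optimal order: ((((A₁·A₂)·A₃)·A₄)·A₅) with cost 14625.

14625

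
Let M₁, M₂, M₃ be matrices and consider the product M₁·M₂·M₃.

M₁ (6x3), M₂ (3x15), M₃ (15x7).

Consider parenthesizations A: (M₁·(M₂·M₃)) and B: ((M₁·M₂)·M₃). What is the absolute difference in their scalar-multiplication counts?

459

Order A = (M₁·(M₂·M₃)): (M₂·M₃): 3×15 by 15×7 → 3×7, cost 3·15·7 = 315; (M₁·(M₂·M₃)): 6×3 by 3×7 → 6×7, cost 6·3·7 = 126; cumulative 441. Total 441.
Order B = ((M₁·M₂)·M₃): (M₁·M₂): 6×3 by 3×15 → 6×15, cost 6·3·15 = 270; ((M₁·M₂)·M₃): 6×15 by 15×7 → 6×7, cost 6·15·7 = 630; cumulative 900. Total 900.
Difference: |441 − 900| = 459.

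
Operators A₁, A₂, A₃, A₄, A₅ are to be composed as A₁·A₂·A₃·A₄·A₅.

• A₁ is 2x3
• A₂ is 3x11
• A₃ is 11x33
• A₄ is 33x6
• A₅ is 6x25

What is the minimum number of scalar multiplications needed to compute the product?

Adjacent pairs: A₁A₂ = 2·3·11 = 66; A₂A₃ = 3·11·33 = 1089; A₃A₄ = 11·33·6 = 2178; A₄A₅ = 33·6·25 = 4950.
Length 3: A₁..A₃: k=1: 0+1089+2·3·33=1287; k=2: 66+0+2·11·33=792 → min 792 | A₂..A₄: k=2: 0+2178+3·11·6=2376; k=3: 1089+0+3·33·6=1683 → min 1683 | A₃..A₅: k=3: 0+4950+11·33·25=14025; k=4: 2178+0+11·6·25=3828 → min 3828.
Length 4: A₁..A₄: k=1: 0+1683+2·3·6=1719; k=2: 66+2178+2·11·6=2376; k=3: 792+0+2·33·6=1188 → min 1188 | A₂..A₅: k=2: 0+3828+3·11·25=4653; k=3: 1089+4950+3·33·25=8514; k=4: 1683+0+3·6·25=2133 → min 2133.
Length 5: A₁..A₅: k=1: 0+2133+2·3·25=2283; k=2: 66+3828+2·11·25=4444; k=3: 792+4950+2·33·25=7392; k=4: 1188+0+2·6·25=1488 → min 1488.
Optimal order: ((((A₁·A₂)·A₃)·A₄)·A₅) with cost 1488.

1488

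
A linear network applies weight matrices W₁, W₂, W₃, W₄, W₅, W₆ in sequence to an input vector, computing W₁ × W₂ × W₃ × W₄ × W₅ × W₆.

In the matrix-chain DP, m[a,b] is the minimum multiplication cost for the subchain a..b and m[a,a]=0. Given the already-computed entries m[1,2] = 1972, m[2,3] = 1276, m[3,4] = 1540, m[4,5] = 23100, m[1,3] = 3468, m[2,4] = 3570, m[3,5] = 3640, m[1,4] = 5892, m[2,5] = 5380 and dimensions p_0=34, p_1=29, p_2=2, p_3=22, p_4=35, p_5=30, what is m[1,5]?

m[1,5] = min over k∈[1,4] of m[1,k]+m[k+1,5]+p_{0}·p_k·p_{5}.
k=1: 0 + 5380 + 34·29·30 = 34960; k=2: 1972 + 3640 + 34·2·30 = 7652; k=3: 3468 + 23100 + 34·22·30 = 49008; k=4: 5892 + 0 + 34·35·30 = 41592.
Minimum: 7652 at k=2.

7652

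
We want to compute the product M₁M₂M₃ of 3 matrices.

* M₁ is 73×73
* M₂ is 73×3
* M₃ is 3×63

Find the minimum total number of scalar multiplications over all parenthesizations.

29784

Order (M₁(M₂M₃)): (M₂M₃): 73×3 by 3×63 → 73×63, cost 73·3·63 = 13797; (M₁(M₂M₃)): 73×73 by 73×63 → 73×63, cost 73·73·63 = 335727; cumulative 349524. Total 349524.
Order ((M₁M₂)M₃): (M₁M₂): 73×73 by 73×3 → 73×3, cost 73·73·3 = 15987; ((M₁M₂)M₃): 73×3 by 3×63 → 73×63, cost 73·3·63 = 13797; cumulative 29784. Total 29784.
Minimum: 29784.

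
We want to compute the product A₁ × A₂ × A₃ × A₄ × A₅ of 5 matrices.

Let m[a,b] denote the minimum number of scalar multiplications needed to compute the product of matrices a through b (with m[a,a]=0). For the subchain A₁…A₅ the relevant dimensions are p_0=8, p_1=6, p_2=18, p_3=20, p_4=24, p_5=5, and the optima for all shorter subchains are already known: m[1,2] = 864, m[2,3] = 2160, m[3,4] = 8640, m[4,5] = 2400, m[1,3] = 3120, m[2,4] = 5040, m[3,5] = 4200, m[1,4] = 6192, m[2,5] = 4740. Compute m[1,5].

m[1,5] = min over k∈[1,4] of m[1,k]+m[k+1,5]+p_{0}·p_k·p_{5}.
k=1: 0 + 4740 + 8·6·5 = 4980; k=2: 864 + 4200 + 8·18·5 = 5784; k=3: 3120 + 2400 + 8·20·5 = 6320; k=4: 6192 + 0 + 8·24·5 = 7152.
Minimum: 4980 at k=1.

4980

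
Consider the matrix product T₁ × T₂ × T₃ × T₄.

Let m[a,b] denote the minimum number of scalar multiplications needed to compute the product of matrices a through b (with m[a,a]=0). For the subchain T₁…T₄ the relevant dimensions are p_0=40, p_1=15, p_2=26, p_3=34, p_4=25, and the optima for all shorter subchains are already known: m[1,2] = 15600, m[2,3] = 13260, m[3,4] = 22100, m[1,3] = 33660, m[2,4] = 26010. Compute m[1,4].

41010

m[1,4] = min over k∈[1,3] of m[1,k]+m[k+1,4]+p_{0}·p_k·p_{4}.
k=1: 0 + 26010 + 40·15·25 = 41010; k=2: 15600 + 22100 + 40·26·25 = 63700; k=3: 33660 + 0 + 40·34·25 = 67660.
Minimum: 41010 at k=1.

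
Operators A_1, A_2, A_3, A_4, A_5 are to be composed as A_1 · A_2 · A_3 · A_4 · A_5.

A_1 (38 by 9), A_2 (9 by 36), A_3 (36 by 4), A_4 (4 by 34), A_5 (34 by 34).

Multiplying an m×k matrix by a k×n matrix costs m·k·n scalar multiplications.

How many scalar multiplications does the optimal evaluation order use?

12456

Adjacent pairs: A_1A_2 = 38·9·36 = 12312; A_2A_3 = 9·36·4 = 1296; A_3A_4 = 36·4·34 = 4896; A_4A_5 = 4·34·34 = 4624.
Length 3: A_1..A_3: k=1: 0+1296+38·9·4=2664; k=2: 12312+0+38·36·4=17784 → min 2664 | A_2..A_4: k=2: 0+4896+9·36·34=15912; k=3: 1296+0+9·4·34=2520 → min 2520 | A_3..A_5: k=3: 0+4624+36·4·34=9520; k=4: 4896+0+36·34·34=46512 → min 9520.
Length 4: A_1..A_4: k=1: 0+2520+38·9·34=14148; k=2: 12312+4896+38·36·34=63720; k=3: 2664+0+38·4·34=7832 → min 7832 | A_2..A_5: k=2: 0+9520+9·36·34=20536; k=3: 1296+4624+9·4·34=7144; k=4: 2520+0+9·34·34=12924 → min 7144.
Length 5: A_1..A_5: k=1: 0+7144+38·9·34=18772; k=2: 12312+9520+38·36·34=68344; k=3: 2664+4624+38·4·34=12456; k=4: 7832+0+38·34·34=51760 → min 12456.
Optimal order: ((A_1 · (A_2 · A_3)) · (A_4 · A_5)) with cost 12456.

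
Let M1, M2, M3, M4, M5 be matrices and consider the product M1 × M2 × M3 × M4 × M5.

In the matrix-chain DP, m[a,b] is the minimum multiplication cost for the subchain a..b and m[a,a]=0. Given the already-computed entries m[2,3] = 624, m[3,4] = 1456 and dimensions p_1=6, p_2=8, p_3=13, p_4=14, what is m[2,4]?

m[2,4] = min over k∈[2,3] of m[2,k]+m[k+1,4]+p_{1}·p_k·p_{4}.
k=2: 0 + 1456 + 6·8·14 = 2128; k=3: 624 + 0 + 6·13·14 = 1716.
Minimum: 1716 at k=3.

1716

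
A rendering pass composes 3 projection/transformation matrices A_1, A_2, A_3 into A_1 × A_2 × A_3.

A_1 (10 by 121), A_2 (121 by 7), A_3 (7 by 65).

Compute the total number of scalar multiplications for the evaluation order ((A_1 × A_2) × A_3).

(A_1 × A_2): 10×121 by 121×7 → 10×7, cost 10·121·7 = 8470
((A_1 × A_2) × A_3): 10×7 by 7×65 → 10×65, cost 10·7·65 = 4550; cumulative 13020
Total: 13020 scalar multiplications.

13020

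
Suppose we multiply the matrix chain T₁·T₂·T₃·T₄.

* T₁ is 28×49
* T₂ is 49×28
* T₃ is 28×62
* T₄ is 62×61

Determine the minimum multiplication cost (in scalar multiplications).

Adjacent pairs: T₁T₂ = 28·49·28 = 38416; T₂T₃ = 49·28·62 = 85064; T₃T₄ = 28·62·61 = 105896.
Length 3: T₁..T₃: k=1: 0+85064+28·49·62=170128; k=2: 38416+0+28·28·62=87024 → min 87024 | T₂..T₄: k=2: 0+105896+49·28·61=189588; k=3: 85064+0+49·62·61=270382 → min 189588.
Length 4: T₁..T₄: k=1: 0+189588+28·49·61=273280; k=2: 38416+105896+28·28·61=192136; k=3: 87024+0+28·62·61=192920 → min 192136.
Optimal order: ((T₁·T₂)·(T₃·T₄)) with cost 192136.

192136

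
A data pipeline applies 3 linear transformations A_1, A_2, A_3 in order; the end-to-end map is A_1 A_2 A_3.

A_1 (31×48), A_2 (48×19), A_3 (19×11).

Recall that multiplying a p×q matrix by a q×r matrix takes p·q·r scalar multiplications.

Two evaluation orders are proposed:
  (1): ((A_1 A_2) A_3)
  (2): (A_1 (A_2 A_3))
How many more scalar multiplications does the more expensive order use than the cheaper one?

8351

Order (1) = ((A_1 A_2) A_3): (A_1 A_2): 31×48 by 48×19 → 31×19, cost 31·48·19 = 28272; ((A_1 A_2) A_3): 31×19 by 19×11 → 31×11, cost 31·19·11 = 6479; cumulative 34751. Total 34751.
Order (2) = (A_1 (A_2 A_3)): (A_2 A_3): 48×19 by 19×11 → 48×11, cost 48·19·11 = 10032; (A_1 (A_2 A_3)): 31×48 by 48×11 → 31×11, cost 31·48·11 = 16368; cumulative 26400. Total 26400.
Difference: |34751 − 26400| = 8351.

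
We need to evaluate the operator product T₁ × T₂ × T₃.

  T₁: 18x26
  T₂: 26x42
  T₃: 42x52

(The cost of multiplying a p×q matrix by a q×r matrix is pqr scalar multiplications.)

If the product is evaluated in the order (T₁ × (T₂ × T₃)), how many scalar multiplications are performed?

81120

(T₂ × T₃): 26×42 by 42×52 → 26×52, cost 26·42·52 = 56784
(T₁ × (T₂ × T₃)): 18×26 by 26×52 → 18×52, cost 18·26·52 = 24336; cumulative 81120
Total: 81120 scalar multiplications.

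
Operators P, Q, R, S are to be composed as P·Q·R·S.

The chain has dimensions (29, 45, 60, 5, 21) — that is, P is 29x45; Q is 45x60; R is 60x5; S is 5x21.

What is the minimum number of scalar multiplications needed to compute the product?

23070

Adjacent pairs: PQ = 29·45·60 = 78300; QR = 45·60·5 = 13500; RS = 60·5·21 = 6300.
Length 3: P..R: k=1: 0+13500+29·45·5=20025; k=2: 78300+0+29·60·5=87000 → min 20025 | Q..S: k=2: 0+6300+45·60·21=63000; k=3: 13500+0+45·5·21=18225 → min 18225.
Length 4: P..S: k=1: 0+18225+29·45·21=45630; k=2: 78300+6300+29·60·21=121140; k=3: 20025+0+29·5·21=23070 → min 23070.
Optimal order: ((P·(Q·R))·S) with cost 23070.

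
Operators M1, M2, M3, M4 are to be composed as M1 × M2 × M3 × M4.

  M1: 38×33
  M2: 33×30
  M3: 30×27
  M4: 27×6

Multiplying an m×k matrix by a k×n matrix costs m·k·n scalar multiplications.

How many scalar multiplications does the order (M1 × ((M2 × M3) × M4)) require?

39600

(M2 × M3): 33×30 by 30×27 → 33×27, cost 33·30·27 = 26730
((M2 × M3) × M4): 33×27 by 27×6 → 33×6, cost 33·27·6 = 5346; cumulative 32076
(M1 × ((M2 × M3) × M4)): 38×33 by 33×6 → 38×6, cost 38·33·6 = 7524; cumulative 39600
Total: 39600 scalar multiplications.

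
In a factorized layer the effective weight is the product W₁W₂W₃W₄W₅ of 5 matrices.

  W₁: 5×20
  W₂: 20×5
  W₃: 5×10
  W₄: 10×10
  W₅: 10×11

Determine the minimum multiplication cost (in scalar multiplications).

Adjacent pairs: W₁W₂ = 5·20·5 = 500; W₂W₃ = 20·5·10 = 1000; W₃W₄ = 5·10·10 = 500; W₄W₅ = 10·10·11 = 1100.
Length 3: W₁..W₃: k=1: 0+1000+5·20·10=2000; k=2: 500+0+5·5·10=750 → min 750 | W₂..W₄: k=2: 0+500+20·5·10=1500; k=3: 1000+0+20·10·10=3000 → min 1500 | W₃..W₅: k=3: 0+1100+5·10·11=1650; k=4: 500+0+5·10·11=1050 → min 1050.
Length 4: W₁..W₄: k=1: 0+1500+5·20·10=2500; k=2: 500+500+5·5·10=1250; k=3: 750+0+5·10·10=1250 → min 1250 | W₂..W₅: k=2: 0+1050+20·5·11=2150; k=3: 1000+1100+20·10·11=4300; k=4: 1500+0+20·10·11=3700 → min 2150.
Length 5: W₁..W₅: k=1: 0+2150+5·20·11=3250; k=2: 500+1050+5·5·11=1825; k=3: 750+1100+5·10·11=2400; k=4: 1250+0+5·10·11=1800 → min 1800.
Optimal order: (((W₁W₂)(W₃W₄))W₅) with cost 1800.

1800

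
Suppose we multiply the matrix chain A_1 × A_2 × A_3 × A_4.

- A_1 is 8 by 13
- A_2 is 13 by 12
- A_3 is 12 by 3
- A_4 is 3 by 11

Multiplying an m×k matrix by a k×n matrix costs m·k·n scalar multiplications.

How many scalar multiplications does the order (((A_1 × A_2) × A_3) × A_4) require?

(A_1 × A_2): 8×13 by 13×12 → 8×12, cost 8·13·12 = 1248
((A_1 × A_2) × A_3): 8×12 by 12×3 → 8×3, cost 8·12·3 = 288; cumulative 1536
(((A_1 × A_2) × A_3) × A_4): 8×3 by 3×11 → 8×11, cost 8·3·11 = 264; cumulative 1800
Total: 1800 scalar multiplications.

1800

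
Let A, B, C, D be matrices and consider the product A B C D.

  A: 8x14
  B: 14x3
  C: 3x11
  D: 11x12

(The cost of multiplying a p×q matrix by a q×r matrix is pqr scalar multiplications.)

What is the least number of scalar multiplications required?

1020

Adjacent pairs: AB = 8·14·3 = 336; BC = 14·3·11 = 462; CD = 3·11·12 = 396.
Length 3: A..C: k=1: 0+462+8·14·11=1694; k=2: 336+0+8·3·11=600 → min 600 | B..D: k=2: 0+396+14·3·12=900; k=3: 462+0+14·11·12=2310 → min 900.
Length 4: A..D: k=1: 0+900+8·14·12=2244; k=2: 336+396+8·3·12=1020; k=3: 600+0+8·11·12=1656 → min 1020.
Optimal order: ((A B) (C D)) with cost 1020.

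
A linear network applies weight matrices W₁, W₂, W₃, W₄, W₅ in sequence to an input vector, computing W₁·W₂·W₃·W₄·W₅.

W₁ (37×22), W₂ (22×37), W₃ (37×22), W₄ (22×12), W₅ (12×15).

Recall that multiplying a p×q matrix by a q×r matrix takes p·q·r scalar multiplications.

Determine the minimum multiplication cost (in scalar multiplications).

35706

Adjacent pairs: W₁W₂ = 37·22·37 = 30118; W₂W₃ = 22·37·22 = 17908; W₃W₄ = 37·22·12 = 9768; W₄W₅ = 22·12·15 = 3960.
Length 3: W₁..W₃: k=1: 0+17908+37·22·22=35816; k=2: 30118+0+37·37·22=60236 → min 35816 | W₂..W₄: k=2: 0+9768+22·37·12=19536; k=3: 17908+0+22·22·12=23716 → min 19536 | W₃..W₅: k=3: 0+3960+37·22·15=16170; k=4: 9768+0+37·12·15=16428 → min 16170.
Length 4: W₁..W₄: k=1: 0+19536+37·22·12=29304; k=2: 30118+9768+37·37·12=56314; k=3: 35816+0+37·22·12=45584 → min 29304 | W₂..W₅: k=2: 0+16170+22·37·15=28380; k=3: 17908+3960+22·22·15=29128; k=4: 19536+0+22·12·15=23496 → min 23496.
Length 5: W₁..W₅: k=1: 0+23496+37·22·15=35706; k=2: 30118+16170+37·37·15=66823; k=3: 35816+3960+37·22·15=51986; k=4: 29304+0+37·12·15=35964 → min 35706.
Optimal order: (W₁·((W₂·(W₃·W₄))·W₅)) with cost 35706.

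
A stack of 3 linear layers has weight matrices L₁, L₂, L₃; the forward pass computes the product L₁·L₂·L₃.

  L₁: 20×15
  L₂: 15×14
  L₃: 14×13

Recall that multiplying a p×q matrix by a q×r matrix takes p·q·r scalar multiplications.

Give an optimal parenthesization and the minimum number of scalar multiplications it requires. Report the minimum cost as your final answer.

6630

(L₁·(L₂·L₃)): cost 6630.
((L₁·L₂)·L₃): cost 7840.
Optimal: (L₁·(L₂·L₃)) with cost 6630.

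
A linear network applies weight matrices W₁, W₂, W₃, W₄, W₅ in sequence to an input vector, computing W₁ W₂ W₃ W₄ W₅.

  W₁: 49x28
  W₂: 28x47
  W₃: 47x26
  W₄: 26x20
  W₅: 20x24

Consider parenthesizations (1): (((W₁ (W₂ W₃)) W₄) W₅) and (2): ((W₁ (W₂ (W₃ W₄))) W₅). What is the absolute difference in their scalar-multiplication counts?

17168

Order (1) = (((W₁ (W₂ W₃)) W₄) W₅): (W₂ W₃): 28×47 by 47×26 → 28×26, cost 28·47·26 = 34216; (W₁ (W₂ W₃)): 49×28 by 28×26 → 49×26, cost 49·28·26 = 35672; cumulative 69888; ((W₁ (W₂ W₃)) W₄): 49×26 by 26×20 → 49×20, cost 49·26·20 = 25480; cumulative 95368; (((W₁ (W₂ W₃)) W₄) W₅): 49×20 by 20×24 → 49×24, cost 49·20·24 = 23520; cumulative 118888. Total 118888.
Order (2) = ((W₁ (W₂ (W₃ W₄))) W₅): (W₃ W₄): 47×26 by 26×20 → 47×20, cost 47·26·20 = 24440; (W₂ (W₃ W₄)): 28×47 by 47×20 → 28×20, cost 28·47·20 = 26320; cumulative 50760; (W₁ (W₂ (W₃ W₄))): 49×28 by 28×20 → 49×20, cost 49·28·20 = 27440; cumulative 78200; ((W₁ (W₂ (W₃ W₄))) W₅): 49×20 by 20×24 → 49×24, cost 49·20·24 = 23520; cumulative 101720. Total 101720.
Difference: |118888 − 101720| = 17168.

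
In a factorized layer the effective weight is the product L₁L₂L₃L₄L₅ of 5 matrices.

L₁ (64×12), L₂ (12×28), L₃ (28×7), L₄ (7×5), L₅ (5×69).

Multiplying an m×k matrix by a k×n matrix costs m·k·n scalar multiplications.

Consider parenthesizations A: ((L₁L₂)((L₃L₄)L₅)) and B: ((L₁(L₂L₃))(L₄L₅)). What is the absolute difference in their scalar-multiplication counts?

114737

Order A = ((L₁L₂)((L₃L₄)L₅)): (L₁L₂): 64×12 by 12×28 → 64×28, cost 64·12·28 = 21504; (L₃L₄): 28×7 by 7×5 → 28×5, cost 28·7·5 = 980; ((L₃L₄)L₅): 28×5 by 5×69 → 28×69, cost 28·5·69 = 9660; cumulative 10640; ((L₁L₂)((L₃L₄)L₅)): 64×28 by 28×69 → 64×69, cost 64·28·69 = 123648; cumulative 155792. Total 155792.
Order B = ((L₁(L₂L₃))(L₄L₅)): (L₂L₃): 12×28 by 28×7 → 12×7, cost 12·28·7 = 2352; (L₁(L₂L₃)): 64×12 by 12×7 → 64×7, cost 64·12·7 = 5376; cumulative 7728; (L₄L₅): 7×5 by 5×69 → 7×69, cost 7·5·69 = 2415; ((L₁(L₂L₃))(L₄L₅)): 64×7 by 7×69 → 64×69, cost 64·7·69 = 30912; cumulative 41055. Total 41055.
Difference: |155792 − 41055| = 114737.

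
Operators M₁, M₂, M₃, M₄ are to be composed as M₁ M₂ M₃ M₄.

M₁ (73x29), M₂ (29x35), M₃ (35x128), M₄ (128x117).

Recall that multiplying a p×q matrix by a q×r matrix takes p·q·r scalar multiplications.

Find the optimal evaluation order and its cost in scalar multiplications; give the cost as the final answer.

Adjacent pairs: M₁M₂ = 73·29·35 = 74095; M₂M₃ = 29·35·128 = 129920; M₃M₄ = 35·128·117 = 524160.
Length 3: M₁..M₃: k=1: 0+129920+73·29·128=400896; k=2: 74095+0+73·35·128=401135 → min 400896 | M₂..M₄: k=2: 0+524160+29·35·117=642915; k=3: 129920+0+29·128·117=564224 → min 564224.
Length 4: M₁..M₄: k=1: 0+564224+73·29·117=811913; k=2: 74095+524160+73·35·117=897190; k=3: 400896+0+73·128·117=1494144 → min 811913.
Optimal parenthesization: (M₁ ((M₂ M₃) M₄)) with cost 811913.

811913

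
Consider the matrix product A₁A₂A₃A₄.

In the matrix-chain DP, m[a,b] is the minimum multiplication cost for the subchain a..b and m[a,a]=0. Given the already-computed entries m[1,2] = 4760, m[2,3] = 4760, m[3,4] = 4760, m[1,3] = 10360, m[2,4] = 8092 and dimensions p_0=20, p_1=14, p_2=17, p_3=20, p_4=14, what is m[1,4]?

m[1,4] = min over k∈[1,3] of m[1,k]+m[k+1,4]+p_{0}·p_k·p_{4}.
k=1: 0 + 8092 + 20·14·14 = 12012; k=2: 4760 + 4760 + 20·17·14 = 14280; k=3: 10360 + 0 + 20·20·14 = 15960.
Minimum: 12012 at k=1.

12012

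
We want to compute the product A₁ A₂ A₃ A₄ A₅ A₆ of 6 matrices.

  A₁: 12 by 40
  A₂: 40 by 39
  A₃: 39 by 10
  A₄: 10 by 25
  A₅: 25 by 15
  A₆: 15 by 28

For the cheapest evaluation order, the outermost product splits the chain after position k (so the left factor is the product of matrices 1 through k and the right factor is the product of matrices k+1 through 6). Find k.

Adjacent pairs: A₁A₂ = 12·40·39 = 18720; A₂A₃ = 40·39·10 = 15600; A₃A₄ = 39·10·25 = 9750; A₄A₅ = 10·25·15 = 3750; A₅A₆ = 25·15·28 = 10500.
Length 3: A₁..A₃: k=1: 0+15600+12·40·10=20400; k=2: 18720+0+12·39·10=23400 → min 20400 | A₂..A₄: k=2: 0+9750+40·39·25=48750; k=3: 15600+0+40·10·25=25600 → min 25600 | A₃..A₅: k=3: 0+3750+39·10·15=9600; k=4: 9750+0+39·25·15=24375 → min 9600 | A₄..A₆: k=4: 0+10500+10·25·28=17500; k=5: 3750+0+10·15·28=7950 → min 7950.
Length 4: A₁..A₄: k=1: 0+25600+12·40·25=37600; k=2: 18720+9750+12·39·25=40170; k=3: 20400+0+12·10·25=23400 → min 23400 | A₂..A₅: k=2: 0+9600+40·39·15=33000; k=3: 15600+3750+40·10·15=25350; k=4: 25600+0+40·25·15=40600 → min 25350 | A₃..A₆: k=3: 0+7950+39·10·28=18870; k=4: 9750+10500+39·25·28=47550; k=5: 9600+0+39·15·28=25980 → min 18870.
Length 5: A₁..A₅: k=1: 0+25350+12·40·15=32550; k=2: 18720+9600+12·39·15=35340; k=3: 20400+3750+12·10·15=25950; k=4: 23400+0+12·25·15=27900 → min 25950 | A₂..A₆: k=2: 0+18870+40·39·28=62550; k=3: 15600+7950+40·10·28=34750; k=4: 25600+10500+40·25·28=64100; k=5: 25350+0+40·15·28=42150 → min 34750.
Top-level splits: k=1: (A₁..A₁)·(A₂..A₆) → 0+34750+12·40·28 = 48190; k=2: (A₁..A₂)·(A₃..A₆) → 18720+18870+12·39·28 = 50694; k=3: (A₁..A₃)·(A₄..A₆) → 20400+7950+12·10·28 = 31710; k=4: (A₁..A₄)·(A₅..A₆) → 23400+10500+12·25·28 = 42300; k=5: (A₁..A₅)·(A₆..A₆) → 25950+0+12·15·28 = 30990.
Best split is after A₅, i.e. k = 5.

5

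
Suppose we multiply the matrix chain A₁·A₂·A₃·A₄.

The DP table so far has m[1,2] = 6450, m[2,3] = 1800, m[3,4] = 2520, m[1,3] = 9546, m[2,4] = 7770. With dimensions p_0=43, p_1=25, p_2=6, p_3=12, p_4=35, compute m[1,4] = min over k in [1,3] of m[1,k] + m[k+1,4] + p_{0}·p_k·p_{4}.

m[1,4] = min over k∈[1,3] of m[1,k]+m[k+1,4]+p_{0}·p_k·p_{4}.
k=1: 0 + 7770 + 43·25·35 = 45395; k=2: 6450 + 2520 + 43·6·35 = 18000; k=3: 9546 + 0 + 43·12·35 = 27606.
Minimum: 18000 at k=2.

18000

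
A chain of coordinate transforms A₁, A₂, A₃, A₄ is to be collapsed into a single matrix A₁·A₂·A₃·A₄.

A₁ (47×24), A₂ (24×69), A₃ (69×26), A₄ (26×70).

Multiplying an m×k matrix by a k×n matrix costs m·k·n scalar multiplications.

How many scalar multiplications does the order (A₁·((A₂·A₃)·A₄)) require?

(A₂·A₃): 24×69 by 69×26 → 24×26, cost 24·69·26 = 43056
((A₂·A₃)·A₄): 24×26 by 26×70 → 24×70, cost 24·26·70 = 43680; cumulative 86736
(A₁·((A₂·A₃)·A₄)): 47×24 by 24×70 → 47×70, cost 47·24·70 = 78960; cumulative 165696
Total: 165696 scalar multiplications.

165696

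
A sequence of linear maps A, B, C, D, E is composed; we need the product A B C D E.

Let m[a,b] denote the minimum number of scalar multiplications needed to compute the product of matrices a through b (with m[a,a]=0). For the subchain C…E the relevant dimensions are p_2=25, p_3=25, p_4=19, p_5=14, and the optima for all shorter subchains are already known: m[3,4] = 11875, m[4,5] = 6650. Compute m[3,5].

15400

m[3,5] = min over k∈[3,4] of m[3,k]+m[k+1,5]+p_{2}·p_k·p_{5}.
k=3: 0 + 6650 + 25·25·14 = 15400; k=4: 11875 + 0 + 25·19·14 = 18525.
Minimum: 15400 at k=3.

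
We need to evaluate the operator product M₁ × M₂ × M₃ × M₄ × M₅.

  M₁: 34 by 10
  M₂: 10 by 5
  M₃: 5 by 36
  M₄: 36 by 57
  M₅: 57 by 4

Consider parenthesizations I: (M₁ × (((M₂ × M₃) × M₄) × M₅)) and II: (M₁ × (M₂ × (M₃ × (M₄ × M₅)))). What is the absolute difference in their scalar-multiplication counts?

Order I = (M₁ × (((M₂ × M₃) × M₄) × M₅)): (M₂ × M₃): 10×5 by 5×36 → 10×36, cost 10·5·36 = 1800; ((M₂ × M₃) × M₄): 10×36 by 36×57 → 10×57, cost 10·36·57 = 20520; cumulative 22320; (((M₂ × M₃) × M₄) × M₅): 10×57 by 57×4 → 10×4, cost 10·57·4 = 2280; cumulative 24600; (M₁ × (((M₂ × M₃) × M₄) × M₅)): 34×10 by 10×4 → 34×4, cost 34·10·4 = 1360; cumulative 25960. Total 25960.
Order II = (M₁ × (M₂ × (M₃ × (M₄ × M₅)))): (M₄ × M₅): 36×57 by 57×4 → 36×4, cost 36·57·4 = 8208; (M₃ × (M₄ × M₅)): 5×36 by 36×4 → 5×4, cost 5·36·4 = 720; cumulative 8928; (M₂ × (M₃ × (M₄ × M₅))): 10×5 by 5×4 → 10×4, cost 10·5·4 = 200; cumulative 9128; (M₁ × (M₂ × (M₃ × (M₄ × M₅)))): 34×10 by 10×4 → 34×4, cost 34·10·4 = 1360; cumulative 10488. Total 10488.
Difference: |25960 − 10488| = 15472.

15472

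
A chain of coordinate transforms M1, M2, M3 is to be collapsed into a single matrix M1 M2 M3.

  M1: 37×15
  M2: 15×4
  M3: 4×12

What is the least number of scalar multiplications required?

3996

Order (M1 (M2 M3)): (M2 M3): 15×4 by 4×12 → 15×12, cost 15·4·12 = 720; (M1 (M2 M3)): 37×15 by 15×12 → 37×12, cost 37·15·12 = 6660; cumulative 7380. Total 7380.
Order ((M1 M2) M3): (M1 M2): 37×15 by 15×4 → 37×4, cost 37·15·4 = 2220; ((M1 M2) M3): 37×4 by 4×12 → 37×12, cost 37·4·12 = 1776; cumulative 3996. Total 3996.
Minimum: 3996.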